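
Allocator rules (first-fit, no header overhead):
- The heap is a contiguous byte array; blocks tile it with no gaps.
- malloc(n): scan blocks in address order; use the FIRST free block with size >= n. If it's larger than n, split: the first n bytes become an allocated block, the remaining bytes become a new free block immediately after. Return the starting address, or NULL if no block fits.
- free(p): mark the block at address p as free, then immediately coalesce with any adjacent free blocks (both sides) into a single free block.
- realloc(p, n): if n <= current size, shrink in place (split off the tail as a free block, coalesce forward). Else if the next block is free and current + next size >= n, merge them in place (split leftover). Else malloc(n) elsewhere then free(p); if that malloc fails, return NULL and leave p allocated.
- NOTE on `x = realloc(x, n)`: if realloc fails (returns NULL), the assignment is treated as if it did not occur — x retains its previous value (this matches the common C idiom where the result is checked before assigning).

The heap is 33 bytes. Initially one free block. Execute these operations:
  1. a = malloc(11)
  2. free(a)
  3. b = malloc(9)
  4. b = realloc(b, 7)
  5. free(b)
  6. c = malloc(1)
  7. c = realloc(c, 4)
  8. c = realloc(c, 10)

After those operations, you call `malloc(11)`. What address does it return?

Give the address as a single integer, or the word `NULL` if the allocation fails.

Answer: 10

Derivation:
Op 1: a = malloc(11) -> a = 0; heap: [0-10 ALLOC][11-32 FREE]
Op 2: free(a) -> (freed a); heap: [0-32 FREE]
Op 3: b = malloc(9) -> b = 0; heap: [0-8 ALLOC][9-32 FREE]
Op 4: b = realloc(b, 7) -> b = 0; heap: [0-6 ALLOC][7-32 FREE]
Op 5: free(b) -> (freed b); heap: [0-32 FREE]
Op 6: c = malloc(1) -> c = 0; heap: [0-0 ALLOC][1-32 FREE]
Op 7: c = realloc(c, 4) -> c = 0; heap: [0-3 ALLOC][4-32 FREE]
Op 8: c = realloc(c, 10) -> c = 0; heap: [0-9 ALLOC][10-32 FREE]
malloc(11): first-fit scan over [0-9 ALLOC][10-32 FREE] -> 10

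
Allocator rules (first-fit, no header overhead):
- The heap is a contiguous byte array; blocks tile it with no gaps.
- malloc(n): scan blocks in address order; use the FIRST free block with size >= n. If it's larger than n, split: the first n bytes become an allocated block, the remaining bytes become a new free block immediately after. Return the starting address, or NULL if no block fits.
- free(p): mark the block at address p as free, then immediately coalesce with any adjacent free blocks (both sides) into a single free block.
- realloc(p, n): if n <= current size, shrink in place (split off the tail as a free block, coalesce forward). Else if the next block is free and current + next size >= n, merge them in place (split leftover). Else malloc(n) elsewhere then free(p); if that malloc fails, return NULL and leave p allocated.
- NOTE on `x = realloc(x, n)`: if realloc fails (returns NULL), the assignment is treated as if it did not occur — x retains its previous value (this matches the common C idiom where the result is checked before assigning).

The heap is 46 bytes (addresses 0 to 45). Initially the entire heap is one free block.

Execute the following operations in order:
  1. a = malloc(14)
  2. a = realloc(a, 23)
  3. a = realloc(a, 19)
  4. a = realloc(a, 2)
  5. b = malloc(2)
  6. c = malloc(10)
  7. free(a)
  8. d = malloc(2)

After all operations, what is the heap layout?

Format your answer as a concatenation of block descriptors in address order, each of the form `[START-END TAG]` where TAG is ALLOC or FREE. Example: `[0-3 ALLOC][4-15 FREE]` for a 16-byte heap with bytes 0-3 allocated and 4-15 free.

Answer: [0-1 ALLOC][2-3 ALLOC][4-13 ALLOC][14-45 FREE]

Derivation:
Op 1: a = malloc(14) -> a = 0; heap: [0-13 ALLOC][14-45 FREE]
Op 2: a = realloc(a, 23) -> a = 0; heap: [0-22 ALLOC][23-45 FREE]
Op 3: a = realloc(a, 19) -> a = 0; heap: [0-18 ALLOC][19-45 FREE]
Op 4: a = realloc(a, 2) -> a = 0; heap: [0-1 ALLOC][2-45 FREE]
Op 5: b = malloc(2) -> b = 2; heap: [0-1 ALLOC][2-3 ALLOC][4-45 FREE]
Op 6: c = malloc(10) -> c = 4; heap: [0-1 ALLOC][2-3 ALLOC][4-13 ALLOC][14-45 FREE]
Op 7: free(a) -> (freed a); heap: [0-1 FREE][2-3 ALLOC][4-13 ALLOC][14-45 FREE]
Op 8: d = malloc(2) -> d = 0; heap: [0-1 ALLOC][2-3 ALLOC][4-13 ALLOC][14-45 FREE]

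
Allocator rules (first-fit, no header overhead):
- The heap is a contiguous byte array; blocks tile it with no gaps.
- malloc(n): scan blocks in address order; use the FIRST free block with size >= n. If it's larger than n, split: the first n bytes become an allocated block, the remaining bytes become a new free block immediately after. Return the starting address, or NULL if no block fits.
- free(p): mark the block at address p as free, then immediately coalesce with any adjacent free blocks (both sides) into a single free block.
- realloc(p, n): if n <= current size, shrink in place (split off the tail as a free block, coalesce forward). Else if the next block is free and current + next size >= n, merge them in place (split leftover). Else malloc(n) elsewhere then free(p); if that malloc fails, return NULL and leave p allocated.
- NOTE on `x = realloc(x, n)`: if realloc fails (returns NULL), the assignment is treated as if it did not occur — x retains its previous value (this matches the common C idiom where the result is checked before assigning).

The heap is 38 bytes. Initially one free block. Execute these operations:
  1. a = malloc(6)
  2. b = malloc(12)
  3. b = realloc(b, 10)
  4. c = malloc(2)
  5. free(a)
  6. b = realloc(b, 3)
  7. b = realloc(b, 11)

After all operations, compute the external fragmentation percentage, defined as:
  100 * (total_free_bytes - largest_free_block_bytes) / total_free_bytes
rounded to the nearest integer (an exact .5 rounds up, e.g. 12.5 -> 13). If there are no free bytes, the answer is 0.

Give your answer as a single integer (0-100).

Answer: 36

Derivation:
Op 1: a = malloc(6) -> a = 0; heap: [0-5 ALLOC][6-37 FREE]
Op 2: b = malloc(12) -> b = 6; heap: [0-5 ALLOC][6-17 ALLOC][18-37 FREE]
Op 3: b = realloc(b, 10) -> b = 6; heap: [0-5 ALLOC][6-15 ALLOC][16-37 FREE]
Op 4: c = malloc(2) -> c = 16; heap: [0-5 ALLOC][6-15 ALLOC][16-17 ALLOC][18-37 FREE]
Op 5: free(a) -> (freed a); heap: [0-5 FREE][6-15 ALLOC][16-17 ALLOC][18-37 FREE]
Op 6: b = realloc(b, 3) -> b = 6; heap: [0-5 FREE][6-8 ALLOC][9-15 FREE][16-17 ALLOC][18-37 FREE]
Op 7: b = realloc(b, 11) -> b = 18; heap: [0-15 FREE][16-17 ALLOC][18-28 ALLOC][29-37 FREE]
Free blocks: [16 9] total_free=25 largest=16 -> 100*(25-16)/25 = 900/25 = 36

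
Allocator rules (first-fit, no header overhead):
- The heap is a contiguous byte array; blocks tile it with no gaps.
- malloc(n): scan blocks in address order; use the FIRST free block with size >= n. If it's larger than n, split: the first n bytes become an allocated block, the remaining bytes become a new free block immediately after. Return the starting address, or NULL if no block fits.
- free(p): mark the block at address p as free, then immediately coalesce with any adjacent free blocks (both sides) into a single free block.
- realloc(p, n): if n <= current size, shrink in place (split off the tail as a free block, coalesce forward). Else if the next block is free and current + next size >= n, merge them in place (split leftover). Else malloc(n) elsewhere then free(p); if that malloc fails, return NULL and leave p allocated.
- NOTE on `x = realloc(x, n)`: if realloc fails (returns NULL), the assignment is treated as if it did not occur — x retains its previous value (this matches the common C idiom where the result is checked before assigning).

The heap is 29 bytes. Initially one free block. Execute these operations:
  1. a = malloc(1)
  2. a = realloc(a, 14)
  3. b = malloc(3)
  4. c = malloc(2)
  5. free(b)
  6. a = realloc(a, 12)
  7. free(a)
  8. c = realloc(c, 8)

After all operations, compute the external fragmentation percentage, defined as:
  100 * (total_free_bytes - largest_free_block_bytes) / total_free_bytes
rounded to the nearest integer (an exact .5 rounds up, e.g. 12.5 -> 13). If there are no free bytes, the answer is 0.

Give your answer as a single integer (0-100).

Op 1: a = malloc(1) -> a = 0; heap: [0-0 ALLOC][1-28 FREE]
Op 2: a = realloc(a, 14) -> a = 0; heap: [0-13 ALLOC][14-28 FREE]
Op 3: b = malloc(3) -> b = 14; heap: [0-13 ALLOC][14-16 ALLOC][17-28 FREE]
Op 4: c = malloc(2) -> c = 17; heap: [0-13 ALLOC][14-16 ALLOC][17-18 ALLOC][19-28 FREE]
Op 5: free(b) -> (freed b); heap: [0-13 ALLOC][14-16 FREE][17-18 ALLOC][19-28 FREE]
Op 6: a = realloc(a, 12) -> a = 0; heap: [0-11 ALLOC][12-16 FREE][17-18 ALLOC][19-28 FREE]
Op 7: free(a) -> (freed a); heap: [0-16 FREE][17-18 ALLOC][19-28 FREE]
Op 8: c = realloc(c, 8) -> c = 17; heap: [0-16 FREE][17-24 ALLOC][25-28 FREE]
Free blocks: [17 4] total_free=21 largest=17 -> 100*(21-17)/21 = 400/21 ≈ 19.048 -> rounds to 19

Answer: 19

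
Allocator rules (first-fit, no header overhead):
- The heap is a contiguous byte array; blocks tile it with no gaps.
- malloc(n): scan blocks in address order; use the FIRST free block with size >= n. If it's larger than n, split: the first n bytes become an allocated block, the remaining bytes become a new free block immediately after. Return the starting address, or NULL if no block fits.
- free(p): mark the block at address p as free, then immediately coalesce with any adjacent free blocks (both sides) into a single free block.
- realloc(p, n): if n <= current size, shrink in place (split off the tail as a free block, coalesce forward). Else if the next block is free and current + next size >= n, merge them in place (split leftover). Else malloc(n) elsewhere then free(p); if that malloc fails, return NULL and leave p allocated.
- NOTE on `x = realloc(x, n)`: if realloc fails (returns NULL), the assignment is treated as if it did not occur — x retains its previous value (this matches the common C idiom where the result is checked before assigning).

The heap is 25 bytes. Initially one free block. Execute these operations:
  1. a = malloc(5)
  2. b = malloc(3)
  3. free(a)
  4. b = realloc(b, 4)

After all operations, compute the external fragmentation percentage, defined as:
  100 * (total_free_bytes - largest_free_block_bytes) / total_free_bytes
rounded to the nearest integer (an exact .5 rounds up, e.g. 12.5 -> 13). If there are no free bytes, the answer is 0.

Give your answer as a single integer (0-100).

Op 1: a = malloc(5) -> a = 0; heap: [0-4 ALLOC][5-24 FREE]
Op 2: b = malloc(3) -> b = 5; heap: [0-4 ALLOC][5-7 ALLOC][8-24 FREE]
Op 3: free(a) -> (freed a); heap: [0-4 FREE][5-7 ALLOC][8-24 FREE]
Op 4: b = realloc(b, 4) -> b = 5; heap: [0-4 FREE][5-8 ALLOC][9-24 FREE]
Free blocks: [5 16] total_free=21 largest=16 -> 100*(21-16)/21 = 500/21 ≈ 23.810 -> rounds to 24

Answer: 24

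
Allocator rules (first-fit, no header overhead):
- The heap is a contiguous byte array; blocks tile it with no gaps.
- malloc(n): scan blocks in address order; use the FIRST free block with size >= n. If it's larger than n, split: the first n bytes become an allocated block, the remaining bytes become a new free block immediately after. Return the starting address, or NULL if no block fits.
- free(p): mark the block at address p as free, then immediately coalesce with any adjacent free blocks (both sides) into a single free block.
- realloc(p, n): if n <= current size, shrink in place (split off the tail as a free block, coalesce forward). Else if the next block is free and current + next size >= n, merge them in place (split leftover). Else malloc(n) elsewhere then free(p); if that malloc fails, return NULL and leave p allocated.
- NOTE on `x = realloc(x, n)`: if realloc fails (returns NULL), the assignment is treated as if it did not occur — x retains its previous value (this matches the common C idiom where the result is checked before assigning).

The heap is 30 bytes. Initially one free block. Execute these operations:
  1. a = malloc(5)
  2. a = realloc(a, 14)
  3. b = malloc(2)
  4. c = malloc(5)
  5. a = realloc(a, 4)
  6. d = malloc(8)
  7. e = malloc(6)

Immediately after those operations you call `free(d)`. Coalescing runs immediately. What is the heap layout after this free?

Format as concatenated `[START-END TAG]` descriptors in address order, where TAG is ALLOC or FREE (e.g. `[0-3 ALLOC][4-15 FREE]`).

Answer: [0-3 ALLOC][4-13 FREE][14-15 ALLOC][16-20 ALLOC][21-26 ALLOC][27-29 FREE]

Derivation:
Op 1: a = malloc(5) -> a = 0; heap: [0-4 ALLOC][5-29 FREE]
Op 2: a = realloc(a, 14) -> a = 0; heap: [0-13 ALLOC][14-29 FREE]
Op 3: b = malloc(2) -> b = 14; heap: [0-13 ALLOC][14-15 ALLOC][16-29 FREE]
Op 4: c = malloc(5) -> c = 16; heap: [0-13 ALLOC][14-15 ALLOC][16-20 ALLOC][21-29 FREE]
Op 5: a = realloc(a, 4) -> a = 0; heap: [0-3 ALLOC][4-13 FREE][14-15 ALLOC][16-20 ALLOC][21-29 FREE]
Op 6: d = malloc(8) -> d = 4; heap: [0-3 ALLOC][4-11 ALLOC][12-13 FREE][14-15 ALLOC][16-20 ALLOC][21-29 FREE]
Op 7: e = malloc(6) -> e = 21; heap: [0-3 ALLOC][4-11 ALLOC][12-13 FREE][14-15 ALLOC][16-20 ALLOC][21-26 ALLOC][27-29 FREE]
free(d): d = 4 -> block [4-11 ALLOC]; mark free, coalesce with adjacent free neighbors -> [0-3 ALLOC][4-13 FREE][14-15 ALLOC][16-20 ALLOC][21-26 ALLOC][27-29 FREE]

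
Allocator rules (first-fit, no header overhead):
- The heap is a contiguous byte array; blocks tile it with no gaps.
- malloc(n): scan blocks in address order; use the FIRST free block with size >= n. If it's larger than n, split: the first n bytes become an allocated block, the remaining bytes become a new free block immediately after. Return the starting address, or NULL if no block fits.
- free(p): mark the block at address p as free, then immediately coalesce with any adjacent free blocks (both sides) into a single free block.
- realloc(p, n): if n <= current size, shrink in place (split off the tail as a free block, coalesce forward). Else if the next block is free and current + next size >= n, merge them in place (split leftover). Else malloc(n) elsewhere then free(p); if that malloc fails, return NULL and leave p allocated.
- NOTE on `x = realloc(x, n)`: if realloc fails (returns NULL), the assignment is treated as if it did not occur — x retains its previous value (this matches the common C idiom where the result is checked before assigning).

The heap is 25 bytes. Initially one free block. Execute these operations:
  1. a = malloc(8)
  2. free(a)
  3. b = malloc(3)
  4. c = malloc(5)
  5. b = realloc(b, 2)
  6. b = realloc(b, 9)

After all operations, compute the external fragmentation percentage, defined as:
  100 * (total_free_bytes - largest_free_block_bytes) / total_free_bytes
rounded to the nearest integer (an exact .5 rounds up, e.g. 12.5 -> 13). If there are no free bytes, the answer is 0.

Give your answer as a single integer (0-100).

Op 1: a = malloc(8) -> a = 0; heap: [0-7 ALLOC][8-24 FREE]
Op 2: free(a) -> (freed a); heap: [0-24 FREE]
Op 3: b = malloc(3) -> b = 0; heap: [0-2 ALLOC][3-24 FREE]
Op 4: c = malloc(5) -> c = 3; heap: [0-2 ALLOC][3-7 ALLOC][8-24 FREE]
Op 5: b = realloc(b, 2) -> b = 0; heap: [0-1 ALLOC][2-2 FREE][3-7 ALLOC][8-24 FREE]
Op 6: b = realloc(b, 9) -> b = 8; heap: [0-2 FREE][3-7 ALLOC][8-16 ALLOC][17-24 FREE]
Free blocks: [3 8] total_free=11 largest=8 -> 100*(11-8)/11 = 300/11 ≈ 27.273 -> rounds to 27

Answer: 27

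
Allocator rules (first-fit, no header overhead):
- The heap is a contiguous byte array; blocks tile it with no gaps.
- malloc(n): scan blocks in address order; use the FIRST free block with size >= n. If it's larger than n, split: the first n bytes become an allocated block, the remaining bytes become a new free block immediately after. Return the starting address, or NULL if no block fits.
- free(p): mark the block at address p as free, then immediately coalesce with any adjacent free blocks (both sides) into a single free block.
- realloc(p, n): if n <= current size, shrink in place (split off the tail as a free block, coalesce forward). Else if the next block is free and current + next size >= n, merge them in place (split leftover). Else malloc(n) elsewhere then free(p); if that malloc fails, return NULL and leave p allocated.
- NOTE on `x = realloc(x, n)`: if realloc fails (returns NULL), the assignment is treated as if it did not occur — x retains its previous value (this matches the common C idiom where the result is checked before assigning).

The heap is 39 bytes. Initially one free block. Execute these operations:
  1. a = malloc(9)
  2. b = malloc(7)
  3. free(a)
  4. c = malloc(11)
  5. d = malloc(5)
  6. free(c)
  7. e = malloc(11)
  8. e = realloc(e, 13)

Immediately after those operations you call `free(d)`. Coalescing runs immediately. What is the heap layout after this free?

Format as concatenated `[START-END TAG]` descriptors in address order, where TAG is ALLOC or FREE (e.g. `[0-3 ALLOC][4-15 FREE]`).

Answer: [0-8 FREE][9-15 ALLOC][16-28 ALLOC][29-38 FREE]

Derivation:
Op 1: a = malloc(9) -> a = 0; heap: [0-8 ALLOC][9-38 FREE]
Op 2: b = malloc(7) -> b = 9; heap: [0-8 ALLOC][9-15 ALLOC][16-38 FREE]
Op 3: free(a) -> (freed a); heap: [0-8 FREE][9-15 ALLOC][16-38 FREE]
Op 4: c = malloc(11) -> c = 16; heap: [0-8 FREE][9-15 ALLOC][16-26 ALLOC][27-38 FREE]
Op 5: d = malloc(5) -> d = 0; heap: [0-4 ALLOC][5-8 FREE][9-15 ALLOC][16-26 ALLOC][27-38 FREE]
Op 6: free(c) -> (freed c); heap: [0-4 ALLOC][5-8 FREE][9-15 ALLOC][16-38 FREE]
Op 7: e = malloc(11) -> e = 16; heap: [0-4 ALLOC][5-8 FREE][9-15 ALLOC][16-26 ALLOC][27-38 FREE]
Op 8: e = realloc(e, 13) -> e = 16; heap: [0-4 ALLOC][5-8 FREE][9-15 ALLOC][16-28 ALLOC][29-38 FREE]
free(d): d = 0 -> block [0-4 ALLOC]; mark free, coalesce with adjacent free neighbors -> [0-8 FREE][9-15 ALLOC][16-28 ALLOC][29-38 FREE]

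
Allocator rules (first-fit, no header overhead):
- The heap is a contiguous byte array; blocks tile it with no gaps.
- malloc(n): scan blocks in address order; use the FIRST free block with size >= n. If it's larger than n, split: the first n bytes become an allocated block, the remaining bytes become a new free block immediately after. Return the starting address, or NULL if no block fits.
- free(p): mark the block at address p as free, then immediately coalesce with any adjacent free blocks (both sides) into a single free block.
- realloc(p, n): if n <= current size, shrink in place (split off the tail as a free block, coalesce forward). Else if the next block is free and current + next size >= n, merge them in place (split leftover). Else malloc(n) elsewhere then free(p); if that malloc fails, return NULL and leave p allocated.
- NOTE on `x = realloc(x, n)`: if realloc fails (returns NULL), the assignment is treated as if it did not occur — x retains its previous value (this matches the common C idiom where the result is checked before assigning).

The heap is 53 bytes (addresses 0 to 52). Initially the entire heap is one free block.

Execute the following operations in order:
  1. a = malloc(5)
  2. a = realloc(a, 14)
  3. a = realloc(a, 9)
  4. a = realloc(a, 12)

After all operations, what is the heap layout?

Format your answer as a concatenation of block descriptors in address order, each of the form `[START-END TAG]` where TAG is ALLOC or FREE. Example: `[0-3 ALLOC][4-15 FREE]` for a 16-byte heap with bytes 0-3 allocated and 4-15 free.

Op 1: a = malloc(5) -> a = 0; heap: [0-4 ALLOC][5-52 FREE]
Op 2: a = realloc(a, 14) -> a = 0; heap: [0-13 ALLOC][14-52 FREE]
Op 3: a = realloc(a, 9) -> a = 0; heap: [0-8 ALLOC][9-52 FREE]
Op 4: a = realloc(a, 12) -> a = 0; heap: [0-11 ALLOC][12-52 FREE]

Answer: [0-11 ALLOC][12-52 FREE]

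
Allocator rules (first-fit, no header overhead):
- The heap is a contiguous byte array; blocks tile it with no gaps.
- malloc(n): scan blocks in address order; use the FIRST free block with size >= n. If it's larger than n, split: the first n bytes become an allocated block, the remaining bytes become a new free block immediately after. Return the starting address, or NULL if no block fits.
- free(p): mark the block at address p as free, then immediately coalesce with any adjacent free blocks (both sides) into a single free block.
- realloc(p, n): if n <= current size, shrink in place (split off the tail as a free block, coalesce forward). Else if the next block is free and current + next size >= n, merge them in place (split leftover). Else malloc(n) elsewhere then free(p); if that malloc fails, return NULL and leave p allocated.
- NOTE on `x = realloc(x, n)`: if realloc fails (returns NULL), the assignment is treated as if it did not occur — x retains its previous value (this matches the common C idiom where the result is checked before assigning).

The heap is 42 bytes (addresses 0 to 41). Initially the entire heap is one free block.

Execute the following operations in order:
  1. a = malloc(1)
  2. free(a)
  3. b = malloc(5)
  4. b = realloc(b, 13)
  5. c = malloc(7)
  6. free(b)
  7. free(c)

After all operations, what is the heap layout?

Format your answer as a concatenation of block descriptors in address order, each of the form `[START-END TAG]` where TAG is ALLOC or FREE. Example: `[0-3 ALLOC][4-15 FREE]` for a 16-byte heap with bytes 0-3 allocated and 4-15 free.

Answer: [0-41 FREE]

Derivation:
Op 1: a = malloc(1) -> a = 0; heap: [0-0 ALLOC][1-41 FREE]
Op 2: free(a) -> (freed a); heap: [0-41 FREE]
Op 3: b = malloc(5) -> b = 0; heap: [0-4 ALLOC][5-41 FREE]
Op 4: b = realloc(b, 13) -> b = 0; heap: [0-12 ALLOC][13-41 FREE]
Op 5: c = malloc(7) -> c = 13; heap: [0-12 ALLOC][13-19 ALLOC][20-41 FREE]
Op 6: free(b) -> (freed b); heap: [0-12 FREE][13-19 ALLOC][20-41 FREE]
Op 7: free(c) -> (freed c); heap: [0-41 FREE]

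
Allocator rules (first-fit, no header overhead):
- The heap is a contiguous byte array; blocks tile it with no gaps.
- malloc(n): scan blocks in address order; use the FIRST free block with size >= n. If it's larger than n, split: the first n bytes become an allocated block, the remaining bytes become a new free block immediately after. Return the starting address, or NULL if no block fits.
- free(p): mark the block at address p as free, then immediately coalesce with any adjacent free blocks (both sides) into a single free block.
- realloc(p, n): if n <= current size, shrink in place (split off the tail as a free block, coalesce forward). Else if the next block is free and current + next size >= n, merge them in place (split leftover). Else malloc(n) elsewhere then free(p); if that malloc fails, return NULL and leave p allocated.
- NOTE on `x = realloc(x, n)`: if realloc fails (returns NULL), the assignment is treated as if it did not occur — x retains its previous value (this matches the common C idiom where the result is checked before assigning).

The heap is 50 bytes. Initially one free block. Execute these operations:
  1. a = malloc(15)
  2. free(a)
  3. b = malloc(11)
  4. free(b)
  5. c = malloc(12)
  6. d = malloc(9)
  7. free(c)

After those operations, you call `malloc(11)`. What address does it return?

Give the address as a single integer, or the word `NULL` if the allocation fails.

Op 1: a = malloc(15) -> a = 0; heap: [0-14 ALLOC][15-49 FREE]
Op 2: free(a) -> (freed a); heap: [0-49 FREE]
Op 3: b = malloc(11) -> b = 0; heap: [0-10 ALLOC][11-49 FREE]
Op 4: free(b) -> (freed b); heap: [0-49 FREE]
Op 5: c = malloc(12) -> c = 0; heap: [0-11 ALLOC][12-49 FREE]
Op 6: d = malloc(9) -> d = 12; heap: [0-11 ALLOC][12-20 ALLOC][21-49 FREE]
Op 7: free(c) -> (freed c); heap: [0-11 FREE][12-20 ALLOC][21-49 FREE]
malloc(11): first-fit scan over [0-11 FREE][12-20 ALLOC][21-49 FREE] -> 0

Answer: 0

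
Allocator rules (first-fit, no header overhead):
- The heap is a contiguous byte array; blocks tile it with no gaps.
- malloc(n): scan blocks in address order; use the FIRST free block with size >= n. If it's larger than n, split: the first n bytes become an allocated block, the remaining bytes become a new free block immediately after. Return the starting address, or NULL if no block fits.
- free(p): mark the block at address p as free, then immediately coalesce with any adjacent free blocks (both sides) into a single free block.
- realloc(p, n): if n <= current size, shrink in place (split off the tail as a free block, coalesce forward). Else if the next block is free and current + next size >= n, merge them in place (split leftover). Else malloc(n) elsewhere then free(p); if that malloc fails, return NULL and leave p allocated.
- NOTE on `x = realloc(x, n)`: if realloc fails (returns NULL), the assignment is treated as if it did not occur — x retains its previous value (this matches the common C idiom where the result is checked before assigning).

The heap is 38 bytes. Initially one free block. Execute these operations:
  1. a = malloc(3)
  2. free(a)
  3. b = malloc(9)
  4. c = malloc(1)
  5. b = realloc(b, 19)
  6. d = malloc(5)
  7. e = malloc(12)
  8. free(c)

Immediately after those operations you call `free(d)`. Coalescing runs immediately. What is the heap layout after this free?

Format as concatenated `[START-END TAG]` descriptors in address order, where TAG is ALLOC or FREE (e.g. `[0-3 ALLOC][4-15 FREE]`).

Answer: [0-9 FREE][10-28 ALLOC][29-37 FREE]

Derivation:
Op 1: a = malloc(3) -> a = 0; heap: [0-2 ALLOC][3-37 FREE]
Op 2: free(a) -> (freed a); heap: [0-37 FREE]
Op 3: b = malloc(9) -> b = 0; heap: [0-8 ALLOC][9-37 FREE]
Op 4: c = malloc(1) -> c = 9; heap: [0-8 ALLOC][9-9 ALLOC][10-37 FREE]
Op 5: b = realloc(b, 19) -> b = 10; heap: [0-8 FREE][9-9 ALLOC][10-28 ALLOC][29-37 FREE]
Op 6: d = malloc(5) -> d = 0; heap: [0-4 ALLOC][5-8 FREE][9-9 ALLOC][10-28 ALLOC][29-37 FREE]
Op 7: e = malloc(12) -> e = NULL; heap: [0-4 ALLOC][5-8 FREE][9-9 ALLOC][10-28 ALLOC][29-37 FREE]
Op 8: free(c) -> (freed c); heap: [0-4 ALLOC][5-9 FREE][10-28 ALLOC][29-37 FREE]
free(d): d = 0 -> block [0-4 ALLOC]; mark free, coalesce with adjacent free neighbors -> [0-9 FREE][10-28 ALLOC][29-37 FREE]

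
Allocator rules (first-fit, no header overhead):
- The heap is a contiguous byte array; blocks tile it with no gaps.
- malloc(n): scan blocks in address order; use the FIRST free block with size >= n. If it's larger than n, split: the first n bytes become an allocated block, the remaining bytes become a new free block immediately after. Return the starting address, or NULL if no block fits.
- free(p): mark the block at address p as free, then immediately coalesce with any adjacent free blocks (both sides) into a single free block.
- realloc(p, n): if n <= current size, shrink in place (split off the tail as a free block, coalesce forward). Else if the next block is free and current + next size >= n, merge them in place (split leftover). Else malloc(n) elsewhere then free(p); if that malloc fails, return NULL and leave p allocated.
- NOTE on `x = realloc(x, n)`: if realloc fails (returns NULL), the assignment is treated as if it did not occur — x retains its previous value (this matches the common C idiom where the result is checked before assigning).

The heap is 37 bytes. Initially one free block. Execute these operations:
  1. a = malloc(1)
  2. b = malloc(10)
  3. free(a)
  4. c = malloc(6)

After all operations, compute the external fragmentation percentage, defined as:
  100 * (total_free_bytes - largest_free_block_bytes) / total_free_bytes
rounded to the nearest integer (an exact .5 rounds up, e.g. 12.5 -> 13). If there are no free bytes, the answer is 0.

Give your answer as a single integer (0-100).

Op 1: a = malloc(1) -> a = 0; heap: [0-0 ALLOC][1-36 FREE]
Op 2: b = malloc(10) -> b = 1; heap: [0-0 ALLOC][1-10 ALLOC][11-36 FREE]
Op 3: free(a) -> (freed a); heap: [0-0 FREE][1-10 ALLOC][11-36 FREE]
Op 4: c = malloc(6) -> c = 11; heap: [0-0 FREE][1-10 ALLOC][11-16 ALLOC][17-36 FREE]
Free blocks: [1 20] total_free=21 largest=20 -> 100*(21-20)/21 = 100/21 ≈ 4.762 -> rounds to 5

Answer: 5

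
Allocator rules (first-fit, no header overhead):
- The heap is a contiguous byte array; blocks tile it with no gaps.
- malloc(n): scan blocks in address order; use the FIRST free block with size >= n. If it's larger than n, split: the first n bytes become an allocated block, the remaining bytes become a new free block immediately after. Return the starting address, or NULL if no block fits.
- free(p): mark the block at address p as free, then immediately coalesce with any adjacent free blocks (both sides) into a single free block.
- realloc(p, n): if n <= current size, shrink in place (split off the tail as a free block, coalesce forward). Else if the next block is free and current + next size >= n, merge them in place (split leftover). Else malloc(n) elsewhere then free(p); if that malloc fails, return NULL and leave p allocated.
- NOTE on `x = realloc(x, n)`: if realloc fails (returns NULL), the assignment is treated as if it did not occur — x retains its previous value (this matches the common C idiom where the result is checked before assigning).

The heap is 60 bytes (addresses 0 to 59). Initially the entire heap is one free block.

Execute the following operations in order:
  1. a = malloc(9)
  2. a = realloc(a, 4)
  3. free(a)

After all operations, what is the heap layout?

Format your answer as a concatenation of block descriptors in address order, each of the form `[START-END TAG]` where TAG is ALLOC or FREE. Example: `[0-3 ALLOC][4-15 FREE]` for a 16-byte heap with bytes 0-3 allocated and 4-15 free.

Answer: [0-59 FREE]

Derivation:
Op 1: a = malloc(9) -> a = 0; heap: [0-8 ALLOC][9-59 FREE]
Op 2: a = realloc(a, 4) -> a = 0; heap: [0-3 ALLOC][4-59 FREE]
Op 3: free(a) -> (freed a); heap: [0-59 FREE]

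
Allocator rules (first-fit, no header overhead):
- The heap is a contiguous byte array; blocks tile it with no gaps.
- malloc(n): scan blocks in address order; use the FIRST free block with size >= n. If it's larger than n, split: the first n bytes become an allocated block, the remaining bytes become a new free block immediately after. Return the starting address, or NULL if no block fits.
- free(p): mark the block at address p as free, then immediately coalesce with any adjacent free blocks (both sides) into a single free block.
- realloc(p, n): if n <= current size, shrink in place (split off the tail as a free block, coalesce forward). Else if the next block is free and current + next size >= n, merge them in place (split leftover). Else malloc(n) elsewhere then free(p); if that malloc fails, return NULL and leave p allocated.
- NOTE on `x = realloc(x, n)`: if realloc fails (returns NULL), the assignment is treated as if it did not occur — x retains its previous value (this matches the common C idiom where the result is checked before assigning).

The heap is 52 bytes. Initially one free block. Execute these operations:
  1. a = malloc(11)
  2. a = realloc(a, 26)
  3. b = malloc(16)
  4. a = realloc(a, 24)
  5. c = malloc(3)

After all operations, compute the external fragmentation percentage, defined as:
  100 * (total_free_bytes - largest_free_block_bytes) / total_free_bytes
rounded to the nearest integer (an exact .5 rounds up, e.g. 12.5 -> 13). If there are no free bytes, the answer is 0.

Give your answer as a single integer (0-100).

Op 1: a = malloc(11) -> a = 0; heap: [0-10 ALLOC][11-51 FREE]
Op 2: a = realloc(a, 26) -> a = 0; heap: [0-25 ALLOC][26-51 FREE]
Op 3: b = malloc(16) -> b = 26; heap: [0-25 ALLOC][26-41 ALLOC][42-51 FREE]
Op 4: a = realloc(a, 24) -> a = 0; heap: [0-23 ALLOC][24-25 FREE][26-41 ALLOC][42-51 FREE]
Op 5: c = malloc(3) -> c = 42; heap: [0-23 ALLOC][24-25 FREE][26-41 ALLOC][42-44 ALLOC][45-51 FREE]
Free blocks: [2 7] total_free=9 largest=7 -> 100*(9-7)/9 = 200/9 ≈ 22.222 -> rounds to 22

Answer: 22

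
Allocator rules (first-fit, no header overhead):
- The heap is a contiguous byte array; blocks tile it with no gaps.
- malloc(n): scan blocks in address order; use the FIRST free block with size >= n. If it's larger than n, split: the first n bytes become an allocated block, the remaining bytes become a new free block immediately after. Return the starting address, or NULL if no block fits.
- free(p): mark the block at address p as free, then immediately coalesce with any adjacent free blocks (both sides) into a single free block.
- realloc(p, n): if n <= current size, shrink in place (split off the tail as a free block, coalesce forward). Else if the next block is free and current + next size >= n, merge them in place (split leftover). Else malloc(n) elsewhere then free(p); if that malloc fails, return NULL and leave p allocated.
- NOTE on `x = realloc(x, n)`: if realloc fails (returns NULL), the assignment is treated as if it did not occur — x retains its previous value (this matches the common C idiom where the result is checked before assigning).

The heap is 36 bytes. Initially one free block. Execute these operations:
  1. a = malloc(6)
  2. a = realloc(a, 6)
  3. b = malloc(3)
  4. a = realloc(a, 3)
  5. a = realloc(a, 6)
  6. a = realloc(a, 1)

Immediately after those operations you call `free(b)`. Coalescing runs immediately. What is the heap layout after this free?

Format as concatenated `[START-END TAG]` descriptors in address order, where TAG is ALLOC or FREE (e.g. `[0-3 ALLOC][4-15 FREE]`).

Answer: [0-0 ALLOC][1-35 FREE]

Derivation:
Op 1: a = malloc(6) -> a = 0; heap: [0-5 ALLOC][6-35 FREE]
Op 2: a = realloc(a, 6) -> a = 0; heap: [0-5 ALLOC][6-35 FREE]
Op 3: b = malloc(3) -> b = 6; heap: [0-5 ALLOC][6-8 ALLOC][9-35 FREE]
Op 4: a = realloc(a, 3) -> a = 0; heap: [0-2 ALLOC][3-5 FREE][6-8 ALLOC][9-35 FREE]
Op 5: a = realloc(a, 6) -> a = 0; heap: [0-5 ALLOC][6-8 ALLOC][9-35 FREE]
Op 6: a = realloc(a, 1) -> a = 0; heap: [0-0 ALLOC][1-5 FREE][6-8 ALLOC][9-35 FREE]
free(b): b = 6 -> block [6-8 ALLOC]; mark free, coalesce with adjacent free neighbors -> [0-0 ALLOC][1-35 FREE]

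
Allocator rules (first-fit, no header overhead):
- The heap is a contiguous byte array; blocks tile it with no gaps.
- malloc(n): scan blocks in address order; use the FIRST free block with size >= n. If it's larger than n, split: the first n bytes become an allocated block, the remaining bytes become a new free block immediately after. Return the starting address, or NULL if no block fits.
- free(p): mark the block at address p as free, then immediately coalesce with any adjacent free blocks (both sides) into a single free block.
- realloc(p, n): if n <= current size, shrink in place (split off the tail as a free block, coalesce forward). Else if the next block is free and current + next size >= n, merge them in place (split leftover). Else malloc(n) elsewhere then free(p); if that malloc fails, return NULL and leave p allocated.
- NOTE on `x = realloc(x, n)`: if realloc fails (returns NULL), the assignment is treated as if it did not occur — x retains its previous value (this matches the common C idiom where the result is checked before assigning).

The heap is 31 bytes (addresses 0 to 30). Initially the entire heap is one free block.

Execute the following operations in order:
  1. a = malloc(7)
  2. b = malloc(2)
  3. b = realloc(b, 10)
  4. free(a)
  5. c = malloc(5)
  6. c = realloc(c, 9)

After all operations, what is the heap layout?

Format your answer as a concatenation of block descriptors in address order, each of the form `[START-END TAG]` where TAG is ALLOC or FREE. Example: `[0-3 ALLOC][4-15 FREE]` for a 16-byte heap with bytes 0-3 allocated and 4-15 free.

Answer: [0-6 FREE][7-16 ALLOC][17-25 ALLOC][26-30 FREE]

Derivation:
Op 1: a = malloc(7) -> a = 0; heap: [0-6 ALLOC][7-30 FREE]
Op 2: b = malloc(2) -> b = 7; heap: [0-6 ALLOC][7-8 ALLOC][9-30 FREE]
Op 3: b = realloc(b, 10) -> b = 7; heap: [0-6 ALLOC][7-16 ALLOC][17-30 FREE]
Op 4: free(a) -> (freed a); heap: [0-6 FREE][7-16 ALLOC][17-30 FREE]
Op 5: c = malloc(5) -> c = 0; heap: [0-4 ALLOC][5-6 FREE][7-16 ALLOC][17-30 FREE]
Op 6: c = realloc(c, 9) -> c = 17; heap: [0-6 FREE][7-16 ALLOC][17-25 ALLOC][26-30 FREE]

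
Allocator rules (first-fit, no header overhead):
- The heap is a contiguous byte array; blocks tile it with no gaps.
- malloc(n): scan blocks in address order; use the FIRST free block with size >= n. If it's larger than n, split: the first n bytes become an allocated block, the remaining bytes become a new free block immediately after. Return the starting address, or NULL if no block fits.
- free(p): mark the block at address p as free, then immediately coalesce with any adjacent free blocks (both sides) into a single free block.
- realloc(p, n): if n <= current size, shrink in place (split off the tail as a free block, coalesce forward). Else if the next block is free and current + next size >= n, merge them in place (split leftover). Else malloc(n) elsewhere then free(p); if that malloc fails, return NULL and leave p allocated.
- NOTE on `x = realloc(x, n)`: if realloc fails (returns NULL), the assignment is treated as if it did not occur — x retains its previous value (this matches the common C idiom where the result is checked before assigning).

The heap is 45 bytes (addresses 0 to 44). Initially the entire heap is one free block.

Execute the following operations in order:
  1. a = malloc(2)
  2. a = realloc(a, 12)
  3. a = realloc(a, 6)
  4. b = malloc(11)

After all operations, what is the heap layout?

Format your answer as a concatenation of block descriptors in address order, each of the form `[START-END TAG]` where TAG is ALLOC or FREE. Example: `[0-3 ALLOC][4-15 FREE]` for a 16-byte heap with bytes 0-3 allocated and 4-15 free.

Answer: [0-5 ALLOC][6-16 ALLOC][17-44 FREE]

Derivation:
Op 1: a = malloc(2) -> a = 0; heap: [0-1 ALLOC][2-44 FREE]
Op 2: a = realloc(a, 12) -> a = 0; heap: [0-11 ALLOC][12-44 FREE]
Op 3: a = realloc(a, 6) -> a = 0; heap: [0-5 ALLOC][6-44 FREE]
Op 4: b = malloc(11) -> b = 6; heap: [0-5 ALLOC][6-16 ALLOC][17-44 FREE]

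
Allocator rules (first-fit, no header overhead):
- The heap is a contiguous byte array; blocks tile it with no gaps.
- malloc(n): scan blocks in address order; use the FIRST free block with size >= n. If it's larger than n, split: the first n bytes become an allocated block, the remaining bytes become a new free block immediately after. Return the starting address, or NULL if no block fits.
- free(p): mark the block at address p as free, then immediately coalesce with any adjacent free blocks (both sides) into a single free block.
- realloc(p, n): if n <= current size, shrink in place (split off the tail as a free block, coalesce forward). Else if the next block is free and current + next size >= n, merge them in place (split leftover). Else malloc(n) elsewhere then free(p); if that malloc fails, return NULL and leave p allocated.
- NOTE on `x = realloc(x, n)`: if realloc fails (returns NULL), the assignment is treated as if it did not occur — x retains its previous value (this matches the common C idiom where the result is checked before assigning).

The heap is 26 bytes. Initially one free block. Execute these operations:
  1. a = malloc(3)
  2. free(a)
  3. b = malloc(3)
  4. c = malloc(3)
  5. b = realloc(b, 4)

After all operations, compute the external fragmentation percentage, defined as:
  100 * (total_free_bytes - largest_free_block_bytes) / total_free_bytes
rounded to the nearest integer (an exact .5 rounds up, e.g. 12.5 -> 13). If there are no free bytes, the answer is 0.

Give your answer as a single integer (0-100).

Answer: 16

Derivation:
Op 1: a = malloc(3) -> a = 0; heap: [0-2 ALLOC][3-25 FREE]
Op 2: free(a) -> (freed a); heap: [0-25 FREE]
Op 3: b = malloc(3) -> b = 0; heap: [0-2 ALLOC][3-25 FREE]
Op 4: c = malloc(3) -> c = 3; heap: [0-2 ALLOC][3-5 ALLOC][6-25 FREE]
Op 5: b = realloc(b, 4) -> b = 6; heap: [0-2 FREE][3-5 ALLOC][6-9 ALLOC][10-25 FREE]
Free blocks: [3 16] total_free=19 largest=16 -> 100*(19-16)/19 = 300/19 ≈ 15.789 -> rounds to 16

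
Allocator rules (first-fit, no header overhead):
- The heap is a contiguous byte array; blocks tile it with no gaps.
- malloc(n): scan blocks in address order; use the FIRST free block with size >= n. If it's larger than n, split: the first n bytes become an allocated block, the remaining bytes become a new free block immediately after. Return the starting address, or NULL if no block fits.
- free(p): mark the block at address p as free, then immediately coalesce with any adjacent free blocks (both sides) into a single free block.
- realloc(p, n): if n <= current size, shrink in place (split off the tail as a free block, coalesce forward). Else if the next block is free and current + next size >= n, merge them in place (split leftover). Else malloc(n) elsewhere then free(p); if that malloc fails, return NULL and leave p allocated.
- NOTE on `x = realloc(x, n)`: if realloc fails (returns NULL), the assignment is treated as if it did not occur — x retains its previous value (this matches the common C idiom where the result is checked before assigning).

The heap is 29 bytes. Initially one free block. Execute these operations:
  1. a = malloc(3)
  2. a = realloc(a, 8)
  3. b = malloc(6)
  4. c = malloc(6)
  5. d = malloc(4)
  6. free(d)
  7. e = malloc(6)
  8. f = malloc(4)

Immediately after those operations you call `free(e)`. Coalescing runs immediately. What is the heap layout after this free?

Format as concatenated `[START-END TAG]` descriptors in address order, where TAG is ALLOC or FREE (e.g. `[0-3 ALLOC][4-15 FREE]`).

Answer: [0-7 ALLOC][8-13 ALLOC][14-19 ALLOC][20-28 FREE]

Derivation:
Op 1: a = malloc(3) -> a = 0; heap: [0-2 ALLOC][3-28 FREE]
Op 2: a = realloc(a, 8) -> a = 0; heap: [0-7 ALLOC][8-28 FREE]
Op 3: b = malloc(6) -> b = 8; heap: [0-7 ALLOC][8-13 ALLOC][14-28 FREE]
Op 4: c = malloc(6) -> c = 14; heap: [0-7 ALLOC][8-13 ALLOC][14-19 ALLOC][20-28 FREE]
Op 5: d = malloc(4) -> d = 20; heap: [0-7 ALLOC][8-13 ALLOC][14-19 ALLOC][20-23 ALLOC][24-28 FREE]
Op 6: free(d) -> (freed d); heap: [0-7 ALLOC][8-13 ALLOC][14-19 ALLOC][20-28 FREE]
Op 7: e = malloc(6) -> e = 20; heap: [0-7 ALLOC][8-13 ALLOC][14-19 ALLOC][20-25 ALLOC][26-28 FREE]
Op 8: f = malloc(4) -> f = NULL; heap: [0-7 ALLOC][8-13 ALLOC][14-19 ALLOC][20-25 ALLOC][26-28 FREE]
free(e): e = 20 -> block [20-25 ALLOC]; mark free, coalesce with adjacent free neighbors -> [0-7 ALLOC][8-13 ALLOC][14-19 ALLOC][20-28 FREE]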